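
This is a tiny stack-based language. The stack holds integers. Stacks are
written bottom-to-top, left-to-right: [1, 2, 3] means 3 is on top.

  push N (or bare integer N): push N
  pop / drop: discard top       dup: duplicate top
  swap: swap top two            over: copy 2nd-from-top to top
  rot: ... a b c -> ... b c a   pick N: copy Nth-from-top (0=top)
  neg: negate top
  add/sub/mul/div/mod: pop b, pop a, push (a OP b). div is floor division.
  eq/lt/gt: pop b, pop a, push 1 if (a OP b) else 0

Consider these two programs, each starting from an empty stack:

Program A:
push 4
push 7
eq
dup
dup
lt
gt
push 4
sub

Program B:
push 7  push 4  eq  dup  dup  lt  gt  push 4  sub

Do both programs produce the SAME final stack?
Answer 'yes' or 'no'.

Answer: yes

Derivation:
Program A trace:
  After 'push 4': [4]
  After 'push 7': [4, 7]
  After 'eq': [0]
  After 'dup': [0, 0]
  After 'dup': [0, 0, 0]
  After 'lt': [0, 0]
  After 'gt': [0]
  After 'push 4': [0, 4]
  After 'sub': [-4]
Program A final stack: [-4]

Program B trace:
  After 'push 7': [7]
  After 'push 4': [7, 4]
  After 'eq': [0]
  After 'dup': [0, 0]
  After 'dup': [0, 0, 0]
  After 'lt': [0, 0]
  After 'gt': [0]
  After 'push 4': [0, 4]
  After 'sub': [-4]
Program B final stack: [-4]
Same: yes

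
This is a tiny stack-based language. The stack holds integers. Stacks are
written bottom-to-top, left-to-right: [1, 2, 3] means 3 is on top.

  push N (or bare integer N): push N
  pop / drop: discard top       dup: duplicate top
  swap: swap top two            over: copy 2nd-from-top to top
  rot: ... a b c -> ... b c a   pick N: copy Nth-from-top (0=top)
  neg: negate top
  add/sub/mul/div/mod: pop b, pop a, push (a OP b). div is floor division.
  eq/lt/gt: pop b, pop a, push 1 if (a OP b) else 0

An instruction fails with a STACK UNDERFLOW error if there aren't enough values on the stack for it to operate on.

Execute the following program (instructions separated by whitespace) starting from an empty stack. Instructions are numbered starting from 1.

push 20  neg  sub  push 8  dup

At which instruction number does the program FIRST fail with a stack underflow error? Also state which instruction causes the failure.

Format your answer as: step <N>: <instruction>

Answer: step 3: sub

Derivation:
Step 1 ('push 20'): stack = [20], depth = 1
Step 2 ('neg'): stack = [-20], depth = 1
Step 3 ('sub'): needs 2 value(s) but depth is 1 — STACK UNDERFLOW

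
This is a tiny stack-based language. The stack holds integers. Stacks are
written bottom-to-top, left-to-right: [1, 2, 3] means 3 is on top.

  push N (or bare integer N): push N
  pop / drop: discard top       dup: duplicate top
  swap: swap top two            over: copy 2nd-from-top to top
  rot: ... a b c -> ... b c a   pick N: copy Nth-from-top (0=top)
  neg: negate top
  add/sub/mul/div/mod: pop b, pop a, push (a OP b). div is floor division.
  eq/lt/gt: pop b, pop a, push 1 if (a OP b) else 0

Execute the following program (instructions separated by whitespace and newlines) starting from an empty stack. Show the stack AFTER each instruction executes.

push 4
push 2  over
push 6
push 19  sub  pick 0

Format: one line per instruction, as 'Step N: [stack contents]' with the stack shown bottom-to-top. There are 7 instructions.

Step 1: [4]
Step 2: [4, 2]
Step 3: [4, 2, 4]
Step 4: [4, 2, 4, 6]
Step 5: [4, 2, 4, 6, 19]
Step 6: [4, 2, 4, -13]
Step 7: [4, 2, 4, -13, -13]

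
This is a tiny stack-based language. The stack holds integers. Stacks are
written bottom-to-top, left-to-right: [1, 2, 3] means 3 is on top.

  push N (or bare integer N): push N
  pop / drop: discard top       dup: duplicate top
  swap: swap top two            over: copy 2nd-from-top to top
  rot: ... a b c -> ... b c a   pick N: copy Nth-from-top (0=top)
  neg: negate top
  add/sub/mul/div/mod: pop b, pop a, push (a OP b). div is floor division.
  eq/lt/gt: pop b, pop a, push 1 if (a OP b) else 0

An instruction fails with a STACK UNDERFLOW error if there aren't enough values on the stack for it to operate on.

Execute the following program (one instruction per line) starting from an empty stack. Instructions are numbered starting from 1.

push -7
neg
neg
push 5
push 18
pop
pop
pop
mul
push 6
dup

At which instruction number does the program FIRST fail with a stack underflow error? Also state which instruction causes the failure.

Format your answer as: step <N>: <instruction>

Step 1 ('push -7'): stack = [-7], depth = 1
Step 2 ('neg'): stack = [7], depth = 1
Step 3 ('neg'): stack = [-7], depth = 1
Step 4 ('push 5'): stack = [-7, 5], depth = 2
Step 5 ('push 18'): stack = [-7, 5, 18], depth = 3
Step 6 ('pop'): stack = [-7, 5], depth = 2
Step 7 ('pop'): stack = [-7], depth = 1
Step 8 ('pop'): stack = [], depth = 0
Step 9 ('mul'): needs 2 value(s) but depth is 0 — STACK UNDERFLOW

Answer: step 9: mul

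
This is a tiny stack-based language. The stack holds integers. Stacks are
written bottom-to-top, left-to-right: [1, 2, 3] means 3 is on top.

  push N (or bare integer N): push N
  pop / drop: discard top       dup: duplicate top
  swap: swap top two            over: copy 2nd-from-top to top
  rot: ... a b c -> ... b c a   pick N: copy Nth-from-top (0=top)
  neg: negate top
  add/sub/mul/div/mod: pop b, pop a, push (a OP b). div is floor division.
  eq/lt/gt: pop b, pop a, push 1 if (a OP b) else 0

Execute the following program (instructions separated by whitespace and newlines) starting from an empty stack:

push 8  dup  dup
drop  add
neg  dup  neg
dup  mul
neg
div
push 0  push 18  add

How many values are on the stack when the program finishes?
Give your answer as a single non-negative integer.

After 'push 8': stack = [8] (depth 1)
After 'dup': stack = [8, 8] (depth 2)
After 'dup': stack = [8, 8, 8] (depth 3)
After 'drop': stack = [8, 8] (depth 2)
After 'add': stack = [16] (depth 1)
After 'neg': stack = [-16] (depth 1)
After 'dup': stack = [-16, -16] (depth 2)
After 'neg': stack = [-16, 16] (depth 2)
After 'dup': stack = [-16, 16, 16] (depth 3)
After 'mul': stack = [-16, 256] (depth 2)
After 'neg': stack = [-16, -256] (depth 2)
After 'div': stack = [0] (depth 1)
After 'push 0': stack = [0, 0] (depth 2)
After 'push 18': stack = [0, 0, 18] (depth 3)
After 'add': stack = [0, 18] (depth 2)

Answer: 2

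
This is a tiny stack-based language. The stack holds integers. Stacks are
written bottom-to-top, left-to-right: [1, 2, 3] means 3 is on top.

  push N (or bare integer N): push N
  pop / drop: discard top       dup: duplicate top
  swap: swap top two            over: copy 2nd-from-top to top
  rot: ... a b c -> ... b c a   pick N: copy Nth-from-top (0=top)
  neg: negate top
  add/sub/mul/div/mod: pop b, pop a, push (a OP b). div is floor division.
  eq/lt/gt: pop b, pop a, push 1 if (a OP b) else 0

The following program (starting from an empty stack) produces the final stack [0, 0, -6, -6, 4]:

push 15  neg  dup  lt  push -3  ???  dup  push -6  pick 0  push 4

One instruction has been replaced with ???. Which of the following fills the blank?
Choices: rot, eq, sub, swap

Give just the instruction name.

Answer: eq

Derivation:
Stack before ???: [0, -3]
Stack after ???:  [0]
Checking each choice:
  rot: stack underflow (need 3, have 2)
  eq: MATCH
  sub: produces [3, 3, -6, -6, 4]
  swap: produces [-3, 0, 0, -6, -6, 4]


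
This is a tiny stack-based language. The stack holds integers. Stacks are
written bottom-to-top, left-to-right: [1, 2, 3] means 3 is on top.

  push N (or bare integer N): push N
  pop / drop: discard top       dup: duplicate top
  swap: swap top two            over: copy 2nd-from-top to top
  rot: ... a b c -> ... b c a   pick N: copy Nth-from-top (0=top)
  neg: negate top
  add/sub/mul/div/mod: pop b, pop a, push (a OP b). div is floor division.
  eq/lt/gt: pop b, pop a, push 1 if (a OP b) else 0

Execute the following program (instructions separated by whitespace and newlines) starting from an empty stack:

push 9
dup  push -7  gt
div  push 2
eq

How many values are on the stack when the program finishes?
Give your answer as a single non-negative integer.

Answer: 1

Derivation:
After 'push 9': stack = [9] (depth 1)
After 'dup': stack = [9, 9] (depth 2)
After 'push -7': stack = [9, 9, -7] (depth 3)
After 'gt': stack = [9, 1] (depth 2)
After 'div': stack = [9] (depth 1)
After 'push 2': stack = [9, 2] (depth 2)
After 'eq': stack = [0] (depth 1)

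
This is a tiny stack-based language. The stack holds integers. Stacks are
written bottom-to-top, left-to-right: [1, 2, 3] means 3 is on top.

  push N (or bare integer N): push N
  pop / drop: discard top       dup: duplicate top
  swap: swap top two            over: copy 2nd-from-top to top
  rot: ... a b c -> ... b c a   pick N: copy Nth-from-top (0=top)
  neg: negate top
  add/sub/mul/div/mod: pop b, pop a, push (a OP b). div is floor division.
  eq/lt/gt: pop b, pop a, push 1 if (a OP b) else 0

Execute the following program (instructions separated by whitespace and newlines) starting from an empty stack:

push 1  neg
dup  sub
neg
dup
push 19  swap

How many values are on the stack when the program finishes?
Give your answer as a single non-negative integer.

After 'push 1': stack = [1] (depth 1)
After 'neg': stack = [-1] (depth 1)
After 'dup': stack = [-1, -1] (depth 2)
After 'sub': stack = [0] (depth 1)
After 'neg': stack = [0] (depth 1)
After 'dup': stack = [0, 0] (depth 2)
After 'push 19': stack = [0, 0, 19] (depth 3)
After 'swap': stack = [0, 19, 0] (depth 3)

Answer: 3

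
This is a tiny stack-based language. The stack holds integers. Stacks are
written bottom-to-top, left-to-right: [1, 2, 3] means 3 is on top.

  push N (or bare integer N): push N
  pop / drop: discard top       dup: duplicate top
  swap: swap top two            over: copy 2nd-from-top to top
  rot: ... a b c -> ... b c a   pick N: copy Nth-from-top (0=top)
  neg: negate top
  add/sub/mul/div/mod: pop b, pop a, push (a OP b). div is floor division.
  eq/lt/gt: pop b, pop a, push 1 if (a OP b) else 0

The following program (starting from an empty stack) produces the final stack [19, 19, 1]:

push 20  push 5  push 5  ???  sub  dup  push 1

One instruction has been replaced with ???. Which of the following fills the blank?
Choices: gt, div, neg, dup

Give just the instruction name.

Stack before ???: [20, 5, 5]
Stack after ???:  [20, 1]
Checking each choice:
  gt: produces [20, 20, 1]
  div: MATCH
  neg: produces [20, 10, 10, 1]
  dup: produces [20, 5, 0, 0, 1]


Answer: div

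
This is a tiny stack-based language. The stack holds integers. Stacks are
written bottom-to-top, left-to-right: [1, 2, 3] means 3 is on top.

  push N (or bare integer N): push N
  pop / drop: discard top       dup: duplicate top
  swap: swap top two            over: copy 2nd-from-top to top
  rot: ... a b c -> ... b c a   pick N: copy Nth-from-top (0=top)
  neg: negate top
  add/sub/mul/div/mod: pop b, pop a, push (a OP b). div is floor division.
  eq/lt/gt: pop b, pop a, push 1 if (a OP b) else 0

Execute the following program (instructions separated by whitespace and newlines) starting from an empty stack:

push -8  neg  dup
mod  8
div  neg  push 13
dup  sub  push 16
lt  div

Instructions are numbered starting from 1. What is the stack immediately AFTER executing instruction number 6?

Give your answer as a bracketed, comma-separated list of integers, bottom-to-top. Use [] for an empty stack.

Step 1 ('push -8'): [-8]
Step 2 ('neg'): [8]
Step 3 ('dup'): [8, 8]
Step 4 ('mod'): [0]
Step 5 ('8'): [0, 8]
Step 6 ('div'): [0]

Answer: [0]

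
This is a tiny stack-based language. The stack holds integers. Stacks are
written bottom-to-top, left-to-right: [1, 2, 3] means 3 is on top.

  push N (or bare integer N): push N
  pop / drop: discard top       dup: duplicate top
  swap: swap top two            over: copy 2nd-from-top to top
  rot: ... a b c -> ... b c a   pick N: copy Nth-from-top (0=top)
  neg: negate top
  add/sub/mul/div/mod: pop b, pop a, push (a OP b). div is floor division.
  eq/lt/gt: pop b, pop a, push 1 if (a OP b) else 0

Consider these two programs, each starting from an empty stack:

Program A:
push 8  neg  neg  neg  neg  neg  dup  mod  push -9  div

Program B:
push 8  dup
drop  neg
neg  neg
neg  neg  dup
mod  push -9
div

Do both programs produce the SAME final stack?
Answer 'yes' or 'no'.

Program A trace:
  After 'push 8': [8]
  After 'neg': [-8]
  After 'neg': [8]
  After 'neg': [-8]
  After 'neg': [8]
  After 'neg': [-8]
  After 'dup': [-8, -8]
  After 'mod': [0]
  After 'push -9': [0, -9]
  After 'div': [0]
Program A final stack: [0]

Program B trace:
  After 'push 8': [8]
  After 'dup': [8, 8]
  After 'drop': [8]
  After 'neg': [-8]
  After 'neg': [8]
  After 'neg': [-8]
  After 'neg': [8]
  After 'neg': [-8]
  After 'dup': [-8, -8]
  After 'mod': [0]
  After 'push -9': [0, -9]
  After 'div': [0]
Program B final stack: [0]
Same: yes

Answer: yes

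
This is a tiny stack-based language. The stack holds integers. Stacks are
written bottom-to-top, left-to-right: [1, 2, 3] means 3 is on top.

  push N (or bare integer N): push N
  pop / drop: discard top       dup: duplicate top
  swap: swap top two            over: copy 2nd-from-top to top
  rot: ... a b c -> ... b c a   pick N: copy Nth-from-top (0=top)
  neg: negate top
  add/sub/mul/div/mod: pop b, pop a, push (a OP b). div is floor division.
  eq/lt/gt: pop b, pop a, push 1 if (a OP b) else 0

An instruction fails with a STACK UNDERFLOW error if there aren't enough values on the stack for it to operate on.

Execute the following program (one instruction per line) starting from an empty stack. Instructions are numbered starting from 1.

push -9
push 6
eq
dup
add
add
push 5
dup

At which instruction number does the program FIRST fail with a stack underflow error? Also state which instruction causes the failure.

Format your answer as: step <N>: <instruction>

Answer: step 6: add

Derivation:
Step 1 ('push -9'): stack = [-9], depth = 1
Step 2 ('push 6'): stack = [-9, 6], depth = 2
Step 3 ('eq'): stack = [0], depth = 1
Step 4 ('dup'): stack = [0, 0], depth = 2
Step 5 ('add'): stack = [0], depth = 1
Step 6 ('add'): needs 2 value(s) but depth is 1 — STACK UNDERFLOW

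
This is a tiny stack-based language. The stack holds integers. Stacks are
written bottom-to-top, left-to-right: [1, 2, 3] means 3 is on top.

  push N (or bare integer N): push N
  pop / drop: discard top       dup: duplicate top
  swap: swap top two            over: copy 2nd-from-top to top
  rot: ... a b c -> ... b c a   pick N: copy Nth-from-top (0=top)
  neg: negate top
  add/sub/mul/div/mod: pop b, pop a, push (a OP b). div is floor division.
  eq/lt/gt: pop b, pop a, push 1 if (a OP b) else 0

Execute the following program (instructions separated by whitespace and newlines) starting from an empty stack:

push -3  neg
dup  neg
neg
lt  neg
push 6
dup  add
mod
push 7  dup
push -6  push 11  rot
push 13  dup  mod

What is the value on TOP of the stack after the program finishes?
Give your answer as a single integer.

After 'push -3': [-3]
After 'neg': [3]
After 'dup': [3, 3]
After 'neg': [3, -3]
After 'neg': [3, 3]
After 'lt': [0]
After 'neg': [0]
After 'push 6': [0, 6]
After 'dup': [0, 6, 6]
After 'add': [0, 12]
After 'mod': [0]
After 'push 7': [0, 7]
After 'dup': [0, 7, 7]
After 'push -6': [0, 7, 7, -6]
After 'push 11': [0, 7, 7, -6, 11]
After 'rot': [0, 7, -6, 11, 7]
After 'push 13': [0, 7, -6, 11, 7, 13]
After 'dup': [0, 7, -6, 11, 7, 13, 13]
After 'mod': [0, 7, -6, 11, 7, 0]

Answer: 0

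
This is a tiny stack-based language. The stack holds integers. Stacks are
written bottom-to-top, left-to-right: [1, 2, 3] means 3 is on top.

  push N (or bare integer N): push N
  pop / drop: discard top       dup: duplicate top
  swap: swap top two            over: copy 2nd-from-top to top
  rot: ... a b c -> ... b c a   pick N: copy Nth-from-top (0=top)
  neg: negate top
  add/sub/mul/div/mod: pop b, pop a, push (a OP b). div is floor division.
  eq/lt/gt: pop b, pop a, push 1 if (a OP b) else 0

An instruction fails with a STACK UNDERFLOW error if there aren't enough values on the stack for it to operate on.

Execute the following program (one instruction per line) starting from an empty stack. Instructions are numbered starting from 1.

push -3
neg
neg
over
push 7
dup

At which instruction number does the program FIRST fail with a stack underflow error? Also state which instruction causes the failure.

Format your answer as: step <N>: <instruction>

Step 1 ('push -3'): stack = [-3], depth = 1
Step 2 ('neg'): stack = [3], depth = 1
Step 3 ('neg'): stack = [-3], depth = 1
Step 4 ('over'): needs 2 value(s) but depth is 1 — STACK UNDERFLOW

Answer: step 4: over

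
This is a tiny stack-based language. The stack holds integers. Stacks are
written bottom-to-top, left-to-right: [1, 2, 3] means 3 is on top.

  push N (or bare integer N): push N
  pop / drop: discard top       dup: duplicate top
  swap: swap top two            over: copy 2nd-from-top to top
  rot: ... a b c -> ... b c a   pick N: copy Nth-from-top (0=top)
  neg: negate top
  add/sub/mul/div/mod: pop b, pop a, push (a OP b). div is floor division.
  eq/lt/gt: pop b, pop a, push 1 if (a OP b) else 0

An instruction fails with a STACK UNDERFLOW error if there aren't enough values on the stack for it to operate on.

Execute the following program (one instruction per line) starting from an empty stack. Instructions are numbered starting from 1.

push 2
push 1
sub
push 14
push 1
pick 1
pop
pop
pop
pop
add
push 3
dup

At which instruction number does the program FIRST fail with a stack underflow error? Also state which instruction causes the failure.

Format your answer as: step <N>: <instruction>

Step 1 ('push 2'): stack = [2], depth = 1
Step 2 ('push 1'): stack = [2, 1], depth = 2
Step 3 ('sub'): stack = [1], depth = 1
Step 4 ('push 14'): stack = [1, 14], depth = 2
Step 5 ('push 1'): stack = [1, 14, 1], depth = 3
Step 6 ('pick 1'): stack = [1, 14, 1, 14], depth = 4
Step 7 ('pop'): stack = [1, 14, 1], depth = 3
Step 8 ('pop'): stack = [1, 14], depth = 2
Step 9 ('pop'): stack = [1], depth = 1
Step 10 ('pop'): stack = [], depth = 0
Step 11 ('add'): needs 2 value(s) but depth is 0 — STACK UNDERFLOW

Answer: step 11: add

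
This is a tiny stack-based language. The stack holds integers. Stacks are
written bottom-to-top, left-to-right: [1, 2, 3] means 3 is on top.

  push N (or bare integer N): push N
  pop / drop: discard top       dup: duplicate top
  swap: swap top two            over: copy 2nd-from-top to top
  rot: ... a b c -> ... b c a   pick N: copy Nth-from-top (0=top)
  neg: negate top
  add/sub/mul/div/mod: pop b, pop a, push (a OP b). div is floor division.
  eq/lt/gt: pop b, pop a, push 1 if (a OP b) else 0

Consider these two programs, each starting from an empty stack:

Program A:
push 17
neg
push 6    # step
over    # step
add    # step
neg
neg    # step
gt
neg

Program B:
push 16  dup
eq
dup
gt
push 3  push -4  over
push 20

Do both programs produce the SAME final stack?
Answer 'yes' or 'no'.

Answer: no

Derivation:
Program A trace:
  After 'push 17': [17]
  After 'neg': [-17]
  After 'push 6': [-17, 6]
  After 'over': [-17, 6, -17]
  After 'add': [-17, -11]
  After 'neg': [-17, 11]
  After 'neg': [-17, -11]
  After 'gt': [0]
  After 'neg': [0]
Program A final stack: [0]

Program B trace:
  After 'push 16': [16]
  After 'dup': [16, 16]
  After 'eq': [1]
  After 'dup': [1, 1]
  After 'gt': [0]
  After 'push 3': [0, 3]
  After 'push -4': [0, 3, -4]
  After 'over': [0, 3, -4, 3]
  After 'push 20': [0, 3, -4, 3, 20]
Program B final stack: [0, 3, -4, 3, 20]
Same: no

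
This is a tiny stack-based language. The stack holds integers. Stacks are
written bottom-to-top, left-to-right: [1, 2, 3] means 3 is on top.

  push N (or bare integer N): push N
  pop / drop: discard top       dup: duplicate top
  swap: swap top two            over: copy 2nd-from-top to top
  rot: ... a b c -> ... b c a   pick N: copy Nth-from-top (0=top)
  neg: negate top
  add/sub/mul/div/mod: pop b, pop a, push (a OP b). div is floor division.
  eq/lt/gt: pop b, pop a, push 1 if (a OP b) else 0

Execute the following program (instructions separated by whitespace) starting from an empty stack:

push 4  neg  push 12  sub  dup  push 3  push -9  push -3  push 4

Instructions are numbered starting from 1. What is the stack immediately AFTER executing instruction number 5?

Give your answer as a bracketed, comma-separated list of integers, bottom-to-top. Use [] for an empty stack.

Answer: [-16, -16]

Derivation:
Step 1 ('push 4'): [4]
Step 2 ('neg'): [-4]
Step 3 ('push 12'): [-4, 12]
Step 4 ('sub'): [-16]
Step 5 ('dup'): [-16, -16]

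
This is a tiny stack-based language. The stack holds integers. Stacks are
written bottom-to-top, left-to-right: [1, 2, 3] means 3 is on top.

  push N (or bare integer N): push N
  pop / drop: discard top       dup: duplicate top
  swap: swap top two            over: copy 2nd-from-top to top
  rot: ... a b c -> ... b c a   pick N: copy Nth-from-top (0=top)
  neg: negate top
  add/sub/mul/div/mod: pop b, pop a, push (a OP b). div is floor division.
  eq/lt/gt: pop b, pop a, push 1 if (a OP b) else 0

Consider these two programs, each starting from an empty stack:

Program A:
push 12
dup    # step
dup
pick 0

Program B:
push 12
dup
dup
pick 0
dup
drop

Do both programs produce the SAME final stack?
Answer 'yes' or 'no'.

Program A trace:
  After 'push 12': [12]
  After 'dup': [12, 12]
  After 'dup': [12, 12, 12]
  After 'pick 0': [12, 12, 12, 12]
Program A final stack: [12, 12, 12, 12]

Program B trace:
  After 'push 12': [12]
  After 'dup': [12, 12]
  After 'dup': [12, 12, 12]
  After 'pick 0': [12, 12, 12, 12]
  After 'dup': [12, 12, 12, 12, 12]
  After 'drop': [12, 12, 12, 12]
Program B final stack: [12, 12, 12, 12]
Same: yes

Answer: yes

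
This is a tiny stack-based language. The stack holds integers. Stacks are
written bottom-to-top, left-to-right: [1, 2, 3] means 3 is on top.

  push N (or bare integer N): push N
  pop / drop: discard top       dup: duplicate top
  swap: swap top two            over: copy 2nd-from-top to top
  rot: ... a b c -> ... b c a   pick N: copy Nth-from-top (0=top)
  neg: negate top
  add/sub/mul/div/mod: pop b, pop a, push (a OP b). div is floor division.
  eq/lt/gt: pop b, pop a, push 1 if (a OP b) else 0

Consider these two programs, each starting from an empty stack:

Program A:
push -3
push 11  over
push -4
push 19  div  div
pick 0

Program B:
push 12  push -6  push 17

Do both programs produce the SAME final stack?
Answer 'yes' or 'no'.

Answer: no

Derivation:
Program A trace:
  After 'push -3': [-3]
  After 'push 11': [-3, 11]
  After 'over': [-3, 11, -3]
  After 'push -4': [-3, 11, -3, -4]
  After 'push 19': [-3, 11, -3, -4, 19]
  After 'div': [-3, 11, -3, -1]
  After 'div': [-3, 11, 3]
  After 'pick 0': [-3, 11, 3, 3]
Program A final stack: [-3, 11, 3, 3]

Program B trace:
  After 'push 12': [12]
  After 'push -6': [12, -6]
  After 'push 17': [12, -6, 17]
Program B final stack: [12, -6, 17]
Same: no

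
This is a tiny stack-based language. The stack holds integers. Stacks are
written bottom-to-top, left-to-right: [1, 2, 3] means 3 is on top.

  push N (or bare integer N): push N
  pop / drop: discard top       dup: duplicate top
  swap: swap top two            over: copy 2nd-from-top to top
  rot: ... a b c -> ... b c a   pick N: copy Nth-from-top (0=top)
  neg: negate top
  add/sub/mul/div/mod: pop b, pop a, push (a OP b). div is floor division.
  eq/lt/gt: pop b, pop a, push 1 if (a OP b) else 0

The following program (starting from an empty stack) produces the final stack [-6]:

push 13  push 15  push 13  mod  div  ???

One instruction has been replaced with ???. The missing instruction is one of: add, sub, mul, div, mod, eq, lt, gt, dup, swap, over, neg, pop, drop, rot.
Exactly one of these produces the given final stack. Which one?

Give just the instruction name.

Answer: neg

Derivation:
Stack before ???: [6]
Stack after ???:  [-6]
The instruction that transforms [6] -> [-6] is: neg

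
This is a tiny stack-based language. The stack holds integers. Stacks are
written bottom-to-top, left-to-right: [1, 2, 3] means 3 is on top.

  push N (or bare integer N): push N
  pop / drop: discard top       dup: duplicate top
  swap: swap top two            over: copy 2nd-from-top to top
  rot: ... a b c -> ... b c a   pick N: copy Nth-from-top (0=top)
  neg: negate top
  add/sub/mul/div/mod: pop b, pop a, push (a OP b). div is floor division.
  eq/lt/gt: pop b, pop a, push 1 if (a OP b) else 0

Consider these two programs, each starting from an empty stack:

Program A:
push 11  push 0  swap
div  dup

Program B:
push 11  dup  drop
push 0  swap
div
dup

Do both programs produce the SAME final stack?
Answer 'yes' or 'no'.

Answer: yes

Derivation:
Program A trace:
  After 'push 11': [11]
  After 'push 0': [11, 0]
  After 'swap': [0, 11]
  After 'div': [0]
  After 'dup': [0, 0]
Program A final stack: [0, 0]

Program B trace:
  After 'push 11': [11]
  After 'dup': [11, 11]
  After 'drop': [11]
  After 'push 0': [11, 0]
  After 'swap': [0, 11]
  After 'div': [0]
  After 'dup': [0, 0]
Program B final stack: [0, 0]
Same: yes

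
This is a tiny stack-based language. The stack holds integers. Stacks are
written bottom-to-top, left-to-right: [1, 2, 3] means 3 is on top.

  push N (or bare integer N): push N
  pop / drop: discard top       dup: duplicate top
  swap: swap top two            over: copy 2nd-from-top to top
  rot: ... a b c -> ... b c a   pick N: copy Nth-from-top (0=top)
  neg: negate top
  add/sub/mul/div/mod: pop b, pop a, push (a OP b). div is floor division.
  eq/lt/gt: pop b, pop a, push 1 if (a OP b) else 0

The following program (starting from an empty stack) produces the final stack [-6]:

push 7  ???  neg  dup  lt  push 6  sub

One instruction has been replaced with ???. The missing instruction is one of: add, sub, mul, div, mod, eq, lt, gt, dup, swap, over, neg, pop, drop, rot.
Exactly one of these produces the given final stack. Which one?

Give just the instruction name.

Stack before ???: [7]
Stack after ???:  [-7]
The instruction that transforms [7] -> [-7] is: neg

Answer: neg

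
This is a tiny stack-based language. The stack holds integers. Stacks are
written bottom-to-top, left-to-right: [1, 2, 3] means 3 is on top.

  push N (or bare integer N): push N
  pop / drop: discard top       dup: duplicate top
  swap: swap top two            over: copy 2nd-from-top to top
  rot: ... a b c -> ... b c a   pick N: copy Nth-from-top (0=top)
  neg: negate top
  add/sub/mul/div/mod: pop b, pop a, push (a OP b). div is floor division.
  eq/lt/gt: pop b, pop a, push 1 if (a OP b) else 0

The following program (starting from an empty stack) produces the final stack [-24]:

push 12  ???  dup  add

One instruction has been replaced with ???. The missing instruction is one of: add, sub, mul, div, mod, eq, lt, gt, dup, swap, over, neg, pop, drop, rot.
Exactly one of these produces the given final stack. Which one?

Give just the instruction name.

Stack before ???: [12]
Stack after ???:  [-12]
The instruction that transforms [12] -> [-12] is: neg

Answer: neg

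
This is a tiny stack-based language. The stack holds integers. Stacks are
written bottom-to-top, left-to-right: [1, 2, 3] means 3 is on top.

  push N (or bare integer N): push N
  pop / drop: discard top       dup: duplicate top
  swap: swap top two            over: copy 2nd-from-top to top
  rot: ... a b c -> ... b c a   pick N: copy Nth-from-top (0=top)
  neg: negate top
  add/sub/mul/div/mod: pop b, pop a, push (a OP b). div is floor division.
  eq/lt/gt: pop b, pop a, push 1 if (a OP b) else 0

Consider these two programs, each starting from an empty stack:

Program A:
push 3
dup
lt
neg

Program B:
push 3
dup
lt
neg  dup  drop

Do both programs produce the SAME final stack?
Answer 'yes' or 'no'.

Program A trace:
  After 'push 3': [3]
  After 'dup': [3, 3]
  After 'lt': [0]
  After 'neg': [0]
Program A final stack: [0]

Program B trace:
  After 'push 3': [3]
  After 'dup': [3, 3]
  After 'lt': [0]
  After 'neg': [0]
  After 'dup': [0, 0]
  After 'drop': [0]
Program B final stack: [0]
Same: yes

Answer: yes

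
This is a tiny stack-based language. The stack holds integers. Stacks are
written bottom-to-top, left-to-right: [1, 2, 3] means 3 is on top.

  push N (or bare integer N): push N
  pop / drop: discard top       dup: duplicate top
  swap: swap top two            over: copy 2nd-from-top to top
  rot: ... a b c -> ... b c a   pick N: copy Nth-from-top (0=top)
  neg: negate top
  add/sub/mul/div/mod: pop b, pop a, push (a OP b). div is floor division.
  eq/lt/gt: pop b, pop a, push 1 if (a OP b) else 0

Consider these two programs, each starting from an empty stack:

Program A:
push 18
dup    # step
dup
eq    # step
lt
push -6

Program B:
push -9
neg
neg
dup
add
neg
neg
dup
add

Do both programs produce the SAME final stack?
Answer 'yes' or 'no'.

Program A trace:
  After 'push 18': [18]
  After 'dup': [18, 18]
  After 'dup': [18, 18, 18]
  After 'eq': [18, 1]
  After 'lt': [0]
  After 'push -6': [0, -6]
Program A final stack: [0, -6]

Program B trace:
  After 'push -9': [-9]
  After 'neg': [9]
  After 'neg': [-9]
  After 'dup': [-9, -9]
  After 'add': [-18]
  After 'neg': [18]
  After 'neg': [-18]
  After 'dup': [-18, -18]
  After 'add': [-36]
Program B final stack: [-36]
Same: no

Answer: no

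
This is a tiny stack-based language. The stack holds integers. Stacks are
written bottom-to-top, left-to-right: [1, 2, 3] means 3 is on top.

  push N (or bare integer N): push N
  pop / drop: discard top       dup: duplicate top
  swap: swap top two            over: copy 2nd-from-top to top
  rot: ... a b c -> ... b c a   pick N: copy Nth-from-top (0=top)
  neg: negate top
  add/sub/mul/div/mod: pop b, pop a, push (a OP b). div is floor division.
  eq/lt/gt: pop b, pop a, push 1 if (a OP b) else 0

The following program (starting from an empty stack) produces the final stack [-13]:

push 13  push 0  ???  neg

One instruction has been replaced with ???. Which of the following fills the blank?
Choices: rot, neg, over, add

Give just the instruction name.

Answer: add

Derivation:
Stack before ???: [13, 0]
Stack after ???:  [13]
Checking each choice:
  rot: stack underflow (need 3, have 2)
  neg: produces [13, 0]
  over: produces [13, 0, -13]
  add: MATCH


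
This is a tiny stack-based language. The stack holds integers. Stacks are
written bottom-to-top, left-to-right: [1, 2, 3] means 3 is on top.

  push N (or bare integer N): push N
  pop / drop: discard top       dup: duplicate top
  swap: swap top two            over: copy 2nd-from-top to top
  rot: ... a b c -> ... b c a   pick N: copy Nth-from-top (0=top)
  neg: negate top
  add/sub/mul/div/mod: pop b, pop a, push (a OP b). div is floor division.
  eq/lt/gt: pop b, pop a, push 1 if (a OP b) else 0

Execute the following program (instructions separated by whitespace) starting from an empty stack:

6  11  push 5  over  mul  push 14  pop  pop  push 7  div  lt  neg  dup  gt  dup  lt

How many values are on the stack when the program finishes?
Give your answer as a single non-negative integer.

Answer: 1

Derivation:
After 'push 6': stack = [6] (depth 1)
After 'push 11': stack = [6, 11] (depth 2)
After 'push 5': stack = [6, 11, 5] (depth 3)
After 'over': stack = [6, 11, 5, 11] (depth 4)
After 'mul': stack = [6, 11, 55] (depth 3)
After 'push 14': stack = [6, 11, 55, 14] (depth 4)
After 'pop': stack = [6, 11, 55] (depth 3)
After 'pop': stack = [6, 11] (depth 2)
After 'push 7': stack = [6, 11, 7] (depth 3)
After 'div': stack = [6, 1] (depth 2)
After 'lt': stack = [0] (depth 1)
After 'neg': stack = [0] (depth 1)
After 'dup': stack = [0, 0] (depth 2)
After 'gt': stack = [0] (depth 1)
After 'dup': stack = [0, 0] (depth 2)
After 'lt': stack = [0] (depth 1)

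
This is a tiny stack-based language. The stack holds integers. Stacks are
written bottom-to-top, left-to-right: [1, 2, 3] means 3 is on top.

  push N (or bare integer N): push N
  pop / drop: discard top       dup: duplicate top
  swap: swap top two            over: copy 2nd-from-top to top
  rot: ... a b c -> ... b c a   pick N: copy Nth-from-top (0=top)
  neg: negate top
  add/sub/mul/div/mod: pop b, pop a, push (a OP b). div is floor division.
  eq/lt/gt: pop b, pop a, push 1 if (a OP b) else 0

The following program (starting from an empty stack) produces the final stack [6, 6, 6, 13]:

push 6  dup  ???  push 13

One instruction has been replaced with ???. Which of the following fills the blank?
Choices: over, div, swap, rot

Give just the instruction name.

Stack before ???: [6, 6]
Stack after ???:  [6, 6, 6]
Checking each choice:
  over: MATCH
  div: produces [1, 13]
  swap: produces [6, 6, 13]
  rot: stack underflow (need 3, have 2)


Answer: over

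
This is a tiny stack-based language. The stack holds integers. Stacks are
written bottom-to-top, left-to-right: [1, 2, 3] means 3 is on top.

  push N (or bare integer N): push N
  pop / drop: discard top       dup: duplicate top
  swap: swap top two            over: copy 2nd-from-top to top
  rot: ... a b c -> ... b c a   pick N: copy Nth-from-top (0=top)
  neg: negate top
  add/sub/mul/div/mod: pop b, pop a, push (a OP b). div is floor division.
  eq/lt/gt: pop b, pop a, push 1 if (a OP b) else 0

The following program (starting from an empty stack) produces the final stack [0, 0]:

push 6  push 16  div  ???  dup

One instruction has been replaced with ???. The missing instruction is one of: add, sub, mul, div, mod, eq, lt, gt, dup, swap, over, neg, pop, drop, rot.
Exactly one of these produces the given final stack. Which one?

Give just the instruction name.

Answer: neg

Derivation:
Stack before ???: [0]
Stack after ???:  [0]
The instruction that transforms [0] -> [0] is: neg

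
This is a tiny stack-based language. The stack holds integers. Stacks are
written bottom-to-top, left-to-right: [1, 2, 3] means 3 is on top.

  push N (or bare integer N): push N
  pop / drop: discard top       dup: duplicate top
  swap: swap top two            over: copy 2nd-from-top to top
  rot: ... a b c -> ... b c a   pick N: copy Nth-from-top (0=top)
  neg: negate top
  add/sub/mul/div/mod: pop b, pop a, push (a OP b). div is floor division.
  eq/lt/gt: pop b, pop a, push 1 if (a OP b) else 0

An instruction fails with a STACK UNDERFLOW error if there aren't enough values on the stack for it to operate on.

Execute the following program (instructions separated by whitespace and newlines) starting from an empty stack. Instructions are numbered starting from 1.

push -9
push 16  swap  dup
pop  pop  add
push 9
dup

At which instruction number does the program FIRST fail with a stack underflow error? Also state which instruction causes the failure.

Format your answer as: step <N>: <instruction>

Answer: step 7: add

Derivation:
Step 1 ('push -9'): stack = [-9], depth = 1
Step 2 ('push 16'): stack = [-9, 16], depth = 2
Step 3 ('swap'): stack = [16, -9], depth = 2
Step 4 ('dup'): stack = [16, -9, -9], depth = 3
Step 5 ('pop'): stack = [16, -9], depth = 2
Step 6 ('pop'): stack = [16], depth = 1
Step 7 ('add'): needs 2 value(s) but depth is 1 — STACK UNDERFLOW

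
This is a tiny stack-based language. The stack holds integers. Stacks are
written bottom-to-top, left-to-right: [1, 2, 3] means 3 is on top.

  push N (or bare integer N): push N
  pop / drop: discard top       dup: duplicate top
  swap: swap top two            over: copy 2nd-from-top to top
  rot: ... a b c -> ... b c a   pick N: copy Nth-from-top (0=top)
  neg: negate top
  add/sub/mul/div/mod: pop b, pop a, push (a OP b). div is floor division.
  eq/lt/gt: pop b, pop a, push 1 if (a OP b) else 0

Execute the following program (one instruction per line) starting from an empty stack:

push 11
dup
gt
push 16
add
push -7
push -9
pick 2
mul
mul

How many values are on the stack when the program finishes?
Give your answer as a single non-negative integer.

Answer: 2

Derivation:
After 'push 11': stack = [11] (depth 1)
After 'dup': stack = [11, 11] (depth 2)
After 'gt': stack = [0] (depth 1)
After 'push 16': stack = [0, 16] (depth 2)
After 'add': stack = [16] (depth 1)
After 'push -7': stack = [16, -7] (depth 2)
After 'push -9': stack = [16, -7, -9] (depth 3)
After 'pick 2': stack = [16, -7, -9, 16] (depth 4)
After 'mul': stack = [16, -7, -144] (depth 3)
After 'mul': stack = [16, 1008] (depth 2)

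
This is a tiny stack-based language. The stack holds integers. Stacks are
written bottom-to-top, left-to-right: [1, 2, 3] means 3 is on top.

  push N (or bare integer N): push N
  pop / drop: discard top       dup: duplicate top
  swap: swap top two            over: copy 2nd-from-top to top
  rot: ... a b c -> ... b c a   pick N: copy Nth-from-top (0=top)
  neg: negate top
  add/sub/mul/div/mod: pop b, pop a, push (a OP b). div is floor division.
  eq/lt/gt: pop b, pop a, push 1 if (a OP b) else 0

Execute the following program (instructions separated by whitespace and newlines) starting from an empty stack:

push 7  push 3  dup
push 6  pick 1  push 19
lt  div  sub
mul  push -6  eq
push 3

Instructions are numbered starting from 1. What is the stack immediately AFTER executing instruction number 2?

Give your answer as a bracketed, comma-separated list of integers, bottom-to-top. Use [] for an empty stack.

Step 1 ('push 7'): [7]
Step 2 ('push 3'): [7, 3]

Answer: [7, 3]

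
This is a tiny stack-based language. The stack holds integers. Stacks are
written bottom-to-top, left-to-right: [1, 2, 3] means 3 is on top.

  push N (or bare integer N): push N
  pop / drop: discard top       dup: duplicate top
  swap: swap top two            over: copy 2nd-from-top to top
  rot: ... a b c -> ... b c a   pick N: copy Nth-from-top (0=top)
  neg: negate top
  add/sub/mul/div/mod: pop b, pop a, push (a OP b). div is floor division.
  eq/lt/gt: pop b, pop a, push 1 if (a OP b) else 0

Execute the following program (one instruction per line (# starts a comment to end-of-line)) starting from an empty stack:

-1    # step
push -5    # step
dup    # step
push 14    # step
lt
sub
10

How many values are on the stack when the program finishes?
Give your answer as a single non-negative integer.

Answer: 3

Derivation:
After 'push -1': stack = [-1] (depth 1)
After 'push -5': stack = [-1, -5] (depth 2)
After 'dup': stack = [-1, -5, -5] (depth 3)
After 'push 14': stack = [-1, -5, -5, 14] (depth 4)
After 'lt': stack = [-1, -5, 1] (depth 3)
After 'sub': stack = [-1, -6] (depth 2)
After 'push 10': stack = [-1, -6, 10] (depth 3)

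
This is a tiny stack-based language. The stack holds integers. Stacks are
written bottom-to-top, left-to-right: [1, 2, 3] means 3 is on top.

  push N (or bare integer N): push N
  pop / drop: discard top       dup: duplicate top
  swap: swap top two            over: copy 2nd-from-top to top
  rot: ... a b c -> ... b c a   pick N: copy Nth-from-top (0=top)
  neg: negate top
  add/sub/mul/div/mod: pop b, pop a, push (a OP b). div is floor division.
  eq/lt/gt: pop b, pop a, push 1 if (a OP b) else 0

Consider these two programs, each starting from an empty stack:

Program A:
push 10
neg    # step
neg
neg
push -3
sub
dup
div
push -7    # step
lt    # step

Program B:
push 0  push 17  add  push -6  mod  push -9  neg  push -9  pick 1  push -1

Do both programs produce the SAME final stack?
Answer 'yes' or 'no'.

Answer: no

Derivation:
Program A trace:
  After 'push 10': [10]
  After 'neg': [-10]
  After 'neg': [10]
  After 'neg': [-10]
  After 'push -3': [-10, -3]
  After 'sub': [-7]
  After 'dup': [-7, -7]
  After 'div': [1]
  After 'push -7': [1, -7]
  After 'lt': [0]
Program A final stack: [0]

Program B trace:
  After 'push 0': [0]
  After 'push 17': [0, 17]
  After 'add': [17]
  After 'push -6': [17, -6]
  After 'mod': [-1]
  After 'push -9': [-1, -9]
  After 'neg': [-1, 9]
  After 'push -9': [-1, 9, -9]
  After 'pick 1': [-1, 9, -9, 9]
  After 'push -1': [-1, 9, -9, 9, -1]
Program B final stack: [-1, 9, -9, 9, -1]
Same: no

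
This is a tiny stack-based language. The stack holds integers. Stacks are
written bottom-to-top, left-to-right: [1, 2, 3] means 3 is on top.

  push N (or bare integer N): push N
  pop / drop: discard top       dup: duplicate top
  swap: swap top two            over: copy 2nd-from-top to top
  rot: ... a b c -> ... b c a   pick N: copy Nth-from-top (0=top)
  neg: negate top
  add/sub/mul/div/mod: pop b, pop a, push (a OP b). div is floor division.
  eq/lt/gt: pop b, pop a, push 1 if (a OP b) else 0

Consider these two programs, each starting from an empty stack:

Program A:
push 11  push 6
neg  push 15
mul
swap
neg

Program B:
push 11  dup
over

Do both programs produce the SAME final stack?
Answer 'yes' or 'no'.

Program A trace:
  After 'push 11': [11]
  After 'push 6': [11, 6]
  After 'neg': [11, -6]
  After 'push 15': [11, -6, 15]
  After 'mul': [11, -90]
  After 'swap': [-90, 11]
  After 'neg': [-90, -11]
Program A final stack: [-90, -11]

Program B trace:
  After 'push 11': [11]
  After 'dup': [11, 11]
  After 'over': [11, 11, 11]
Program B final stack: [11, 11, 11]
Same: no

Answer: no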